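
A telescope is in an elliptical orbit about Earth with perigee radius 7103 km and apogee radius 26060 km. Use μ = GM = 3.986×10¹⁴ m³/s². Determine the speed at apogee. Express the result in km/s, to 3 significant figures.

v ≈ 2.56 km/s

Semi-major axis a = (r_p + r_a)/2 = 16582 km = 1.658×10⁷ m.
Vis-viva: v² = μ(2/r − 1/a) = 3.986×10¹⁴ × (7.675×10⁻⁸ − 6.031×10⁻⁸) = 6.552×10⁶ m²/s².
v = 2560 m/s = 2.560 km/s.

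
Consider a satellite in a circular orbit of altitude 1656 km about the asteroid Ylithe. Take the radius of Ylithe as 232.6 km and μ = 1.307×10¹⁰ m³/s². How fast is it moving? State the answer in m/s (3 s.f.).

v ≈ 83.2 m/s

r = 232.6 + 1656 = 1888.6 km = 1.8886×10⁶ m.
For a circular orbit v = √(μ/r) = √(1.307×10¹⁰ / 1.889×10⁶) = √(6.920×10³) = 83.19 m/s.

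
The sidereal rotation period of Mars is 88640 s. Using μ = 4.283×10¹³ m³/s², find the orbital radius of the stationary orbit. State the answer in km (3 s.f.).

r_sync ≈ 20400 km

A synchronous orbit has period T, so by Kepler's third law a = (μT²/4π²)^(1/3).
μT²/4π² = 4.283×10¹³ × (8.864×10⁴)² / 39.48 = 8.524×10²¹ m³.
a = 2.043×10⁷ m = 20428 km.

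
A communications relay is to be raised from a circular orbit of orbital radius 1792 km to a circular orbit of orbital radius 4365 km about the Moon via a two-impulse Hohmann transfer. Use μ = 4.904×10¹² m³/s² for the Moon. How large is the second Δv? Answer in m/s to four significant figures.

r₁ = 1792 km = 1.792×10⁶ m.
r₂ = 4365 km = 4.365×10⁶ m.
Transfer ellipse a_t = (r₁ + r₂)/2 = 3.078×10⁶ m.
At r₁: circular v_c1 = √(μ/r₁) = 1654 m/s; transfer-perilune v_p = √[μ(2/r₁ − 1/a_t)] = 1970 m/s.
At r₂: circular v_c2 = √(μ/r₂) = 1060 m/s; transfer-apolune v_a = √[μ(2/r₂ − 1/a_t)] = 808.7 m/s.
Δv₂ = v_c2 − v_a = 251.3 m/s.

Δv ≈ 251.3 m/s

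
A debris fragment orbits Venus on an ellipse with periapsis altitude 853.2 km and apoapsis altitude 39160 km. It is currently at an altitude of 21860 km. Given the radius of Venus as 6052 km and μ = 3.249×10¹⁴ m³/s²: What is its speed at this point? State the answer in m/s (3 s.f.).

r_p = 6052 + 853.2 = 6905.2 km = 6.9052×10⁶ m.
r_a = 6052 + 39160 = 45212 km = 4.5212×10⁷ m.
r = 6052 + 21860 = 27912 km = 2.791×10⁷ m.
Semi-major axis a = (r_p + r_a)/2 = 26059 km = 2.606×10⁷ m.
Vis-viva: v² = μ(2/r − 1/a) = 3.249×10¹⁴ × (7.165×10⁻⁸ − 3.838×10⁻⁸) = 1.081×10⁷ m²/s².
v = 3288 m/s.

v ≈ 3290 m/s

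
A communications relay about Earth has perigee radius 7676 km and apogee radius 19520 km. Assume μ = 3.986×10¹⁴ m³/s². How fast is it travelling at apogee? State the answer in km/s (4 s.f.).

Semi-major axis a = (r_p + r_a)/2 = 13598 km = 1.360×10⁷ m.
Vis-viva: v² = μ(2/r − 1/a) = 3.986×10¹⁴ × (1.025×10⁻⁷ − 7.354×10⁻⁸) = 1.153×10⁷ m²/s².
v = 3395 m/s = 3.395 km/s.

v ≈ 3.395 km/s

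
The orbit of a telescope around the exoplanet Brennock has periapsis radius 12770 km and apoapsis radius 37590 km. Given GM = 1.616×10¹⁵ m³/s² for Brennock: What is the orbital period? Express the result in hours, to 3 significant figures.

T ≈ 5.49 hours

Semi-major axis a = (r_p + r_a)/2 = (12770 + 37590)/2 = 25180 km = 2.518×10⁷ m.
By Kepler's third law T = 2π√(a³/μ) = 2π × 3.143×10³ = 1.975×10⁴ s.
= 5.486 hours.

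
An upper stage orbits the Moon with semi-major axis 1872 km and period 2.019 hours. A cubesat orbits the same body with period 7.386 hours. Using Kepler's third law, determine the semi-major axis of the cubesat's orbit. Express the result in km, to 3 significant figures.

Kepler's third law: a³ ∝ T², so a₂ = a₁ (T₂/T₁)^(2/3).
T₂/T₁ = 3.658, (T₂/T₁)^(2/3) = 2.374.
a₂ = 1872 × 2.374 = 4444 km.

a₂ ≈ 4440 km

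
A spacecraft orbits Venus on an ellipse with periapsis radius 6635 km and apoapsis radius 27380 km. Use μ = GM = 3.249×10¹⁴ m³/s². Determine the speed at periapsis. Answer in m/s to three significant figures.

v ≈ 8880 m/s

Semi-major axis a = (r_p + r_a)/2 = 17008 km = 1.701×10⁷ m.
Vis-viva: v² = μ(2/r − 1/a) = 3.249×10¹⁴ × (3.014×10⁻⁷ − 5.880×10⁻⁸) = 7.883×10⁷ m²/s².
v = 8879 m/s.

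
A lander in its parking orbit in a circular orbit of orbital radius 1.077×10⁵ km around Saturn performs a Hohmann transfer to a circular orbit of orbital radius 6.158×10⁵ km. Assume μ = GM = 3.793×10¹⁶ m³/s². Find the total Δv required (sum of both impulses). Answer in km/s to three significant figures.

r₁ = 1.077×10⁵ km = 1.077×10⁸ m.
r₂ = 6.158×10⁵ km = 6.158×10⁸ m.
Transfer ellipse a_t = (r₁ + r₂)/2 = 3.618×10⁸ m.
At r₁: circular v_c1 = √(μ/r₁) = 18770 m/s; transfer-perikrone v_p = √[μ(2/r₁ − 1/a_t)] = 24480 m/s.
Δv₁ = v_p − v_c1 = 5718 m/s.
At r₂: circular v_c2 = √(μ/r₂) = 7848 m/s; transfer-apokrone v_a = √[μ(2/r₂ − 1/a_t)] = 4282 m/s.
Δv₂ = v_c2 − v_a = 3566 m/s.
Total Δv = Δv₁ + Δv₂ = 9284 m/s = 9.284 km/s.

Δv_total ≈ 9.28 km/s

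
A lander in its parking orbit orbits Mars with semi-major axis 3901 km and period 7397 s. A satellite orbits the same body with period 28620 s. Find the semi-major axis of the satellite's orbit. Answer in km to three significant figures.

Kepler's third law: a³ ∝ T², so a₂ = a₁ (T₂/T₁)^(2/3).
T₂/T₁ = 3.869, (T₂/T₁)^(2/3) = 2.465.
a₂ = 3901 × 2.465 = 9614 km.

a₂ ≈ 9610 km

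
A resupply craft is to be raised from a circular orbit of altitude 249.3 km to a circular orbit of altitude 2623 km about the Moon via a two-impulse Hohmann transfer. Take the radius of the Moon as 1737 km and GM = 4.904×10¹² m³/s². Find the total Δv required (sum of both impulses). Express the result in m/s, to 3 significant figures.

Δv_total ≈ 492 m/s

r₁ = 1737 + 249.3 = 1986.3 km = 1.9863×10⁶ m.
r₂ = 1737 + 2623 = 4360.0 km = 4.3600×10⁶ m.
Transfer ellipse a_t = (r₁ + r₂)/2 = 3.173×10⁶ m.
At r₁: circular v_c1 = √(μ/r₁) = 1571 m/s; transfer-perilune v_p = √[μ(2/r₁ − 1/a_t)] = 1842 m/s.
Δv₁ = v_p − v_c1 = 270.6 m/s.
At r₂: circular v_c2 = √(μ/r₂) = 1061 m/s; transfer-apolune v_a = √[μ(2/r₂ − 1/a_t)] = 839.1 m/s.
Δv₂ = v_c2 − v_a = 221.5 m/s.
Total Δv = Δv₁ + Δv₂ = 492.0 m/s.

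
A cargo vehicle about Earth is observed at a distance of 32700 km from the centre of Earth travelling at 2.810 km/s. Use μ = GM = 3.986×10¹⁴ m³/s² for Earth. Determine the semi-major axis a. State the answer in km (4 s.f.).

r = 3.270×10⁷ m.
Specific orbital energy ε = v²/2 − μ/r = (2810)²/2 − 3.986×10¹⁴/3.270×10⁷ = -8.242×10⁶ J/kg.
Since ε = −μ/(2a), a = −μ/(2ε) = 2.418×10⁷ m = 24182 km.

a ≈ 24180 km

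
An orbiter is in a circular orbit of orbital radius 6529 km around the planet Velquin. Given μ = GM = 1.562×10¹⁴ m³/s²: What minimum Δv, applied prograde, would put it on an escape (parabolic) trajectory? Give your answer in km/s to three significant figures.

r = 6529 km = 6.529×10⁶ m.
Circular speed v_c = √(μ/r) = 4891 m/s.
Escape speed v_esc = √(2μ/r) = √2 × v_c = 6917 m/s.
Δv = v_esc − v_c = 2026 m/s = 2.026 km/s.

Δv ≈ 2.03 km/s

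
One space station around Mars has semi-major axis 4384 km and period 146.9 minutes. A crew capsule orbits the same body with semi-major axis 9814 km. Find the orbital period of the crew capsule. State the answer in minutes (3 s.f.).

T₂ ≈ 492 minutes

Kepler's third law: T² ∝ a³, so T₂ = T₁ (a₂/a₁)^(3/2).
a₂/a₁ = 2.239, (a₂/a₁)^(3/2) = 3.349.
T₂ = 146.9 × 3.349 = 492.0 minutes.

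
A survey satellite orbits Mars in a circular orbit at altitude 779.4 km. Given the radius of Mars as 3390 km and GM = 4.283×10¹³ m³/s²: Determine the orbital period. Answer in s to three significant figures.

T ≈ 8170 s

r = 3390 + 779.4 = 4169.4 km = 4.1694×10⁶ m.
Kepler's third law: T = 2π√(r³/μ) = 2π√((4.169×10⁶)³ / 4.283×10¹³).
r³/μ = 1.692×10⁶ s², so T = 2π × 1.301×10³ = 8.174×10³ s.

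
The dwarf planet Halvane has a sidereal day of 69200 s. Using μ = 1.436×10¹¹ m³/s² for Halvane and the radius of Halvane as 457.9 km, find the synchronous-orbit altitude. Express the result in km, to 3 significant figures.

h_sync ≈ 2130 km

A synchronous orbit has period T, so by Kepler's third law a = (μT²/4π²)^(1/3).
μT²/4π² = 1.436×10¹¹ × (6.920×10⁴)² / 39.48 = 1.742×10¹⁹ m³.
a = 2.592×10⁶ m = 2592.2 km.
Altitude h = a − R = 2592.2 − 457.9 = 2134.3 km.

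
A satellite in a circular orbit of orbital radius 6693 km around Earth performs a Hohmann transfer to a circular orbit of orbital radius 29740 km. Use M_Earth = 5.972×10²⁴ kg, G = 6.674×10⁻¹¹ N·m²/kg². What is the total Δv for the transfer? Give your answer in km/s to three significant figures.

μ = GM = 6.674×10⁻¹¹ × 5.972×10²⁴ = 3.986×10¹⁴ m³/s².
r₁ = 6693 km = 6.693×10⁶ m.
r₂ = 29740 km = 2.974×10⁷ m.
Transfer ellipse a_t = (r₁ + r₂)/2 = 1.822×10⁷ m.
At r₁: circular v_c1 = √(μ/r₁) = 7717 m/s; transfer-perigee v_p = √[μ(2/r₁ − 1/a_t)] = 9860 m/s.
Δv₁ = v_p − v_c1 = 2143 m/s.
At r₂: circular v_c2 = √(μ/r₂) = 3661 m/s; transfer-apogee v_a = √[μ(2/r₂ − 1/a_t)] = 2219 m/s.
Δv₂ = v_c2 − v_a = 1442 m/s.
Total Δv = Δv₁ + Δv₂ = 3585 m/s = 3.585 km/s.

Δv_total ≈ 3.59 km/s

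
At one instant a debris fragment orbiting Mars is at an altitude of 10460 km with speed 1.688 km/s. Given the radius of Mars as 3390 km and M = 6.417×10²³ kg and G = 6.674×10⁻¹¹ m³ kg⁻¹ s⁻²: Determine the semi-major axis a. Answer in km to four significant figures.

μ = GM = 6.674×10⁻¹¹ × 6.417×10²³ = 4.283×10¹³ m³/s².
r = 3390 + 10460 = 13850 km = 1.385×10⁷ m.
Specific orbital energy ε = v²/2 − μ/r = (1688)²/2 − 4.283×10¹³/1.385×10⁷ = -1.668×10⁶ J/kg.
Since ε = −μ/(2a), a = −μ/(2ε) = 1.284×10⁷ m = 12841 km.

a ≈ 12840 km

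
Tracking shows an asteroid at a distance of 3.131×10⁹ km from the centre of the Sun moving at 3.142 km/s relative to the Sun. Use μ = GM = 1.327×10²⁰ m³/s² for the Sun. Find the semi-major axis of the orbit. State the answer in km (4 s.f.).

r = 3.131×10¹² m.
Vis-viva rearranged: 1/a = 2/r − v²/μ = 6.388×10⁻¹³ − 7.439×10⁻¹⁴ = 5.644×10⁻¹³ m⁻¹.
a = 1.772×10¹² m = 1.7719×10⁹ km.

a ≈ 1.772×10⁹ km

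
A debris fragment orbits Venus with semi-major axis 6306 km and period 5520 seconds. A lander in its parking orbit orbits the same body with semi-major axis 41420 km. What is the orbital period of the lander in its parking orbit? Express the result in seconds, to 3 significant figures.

T₂ ≈ 92900 seconds

Kepler's third law: T² ∝ a³, so T₂ = T₁ (a₂/a₁)^(3/2).
a₂/a₁ = 6.568, (a₂/a₁)^(3/2) = 16.83.
T₂ = 5520 × 16.83 = 92920 seconds.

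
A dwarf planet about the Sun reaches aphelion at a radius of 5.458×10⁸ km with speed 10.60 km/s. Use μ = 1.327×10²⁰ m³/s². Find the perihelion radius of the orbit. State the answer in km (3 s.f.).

perihelion radius ≈ 1.64×10⁸ km

r_a = 5.458×10¹¹ m.
Specific energy ε = v²/2 − μ/r = -1.869×10⁸ J/kg, so a = −μ/(2ε) = 3.549×10¹¹ m.
The apsides satisfy r_p + r_a = 2a, so the perihelion radius is 2a − r_a = 1.640×10¹¹ m = 1.6402×10⁸ km.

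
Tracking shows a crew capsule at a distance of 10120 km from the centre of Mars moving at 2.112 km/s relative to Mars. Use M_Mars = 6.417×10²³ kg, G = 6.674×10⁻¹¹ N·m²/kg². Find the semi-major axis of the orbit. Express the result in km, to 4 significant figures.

μ = GM = 6.674×10⁻¹¹ × 6.417×10²³ = 4.283×10¹³ m³/s².
r = 1.012×10⁷ m.
Vis-viva rearranged: 1/a = 2/r − v²/μ = 1.976×10⁻⁷ − 1.042×10⁻⁷ = 9.348×10⁻⁸ m⁻¹.
a = 1.070×10⁷ m = 10698 km.

a ≈ 10700 km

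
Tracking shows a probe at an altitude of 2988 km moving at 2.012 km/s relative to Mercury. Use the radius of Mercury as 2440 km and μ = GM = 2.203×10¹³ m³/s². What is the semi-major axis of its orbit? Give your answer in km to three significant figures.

r = 2440 + 2988 = 5428.0 km = 5.428×10⁶ m.
Specific orbital energy ε = v²/2 − μ/r = (2012)²/2 − 2.203×10¹³/5.428×10⁶ = -2.035×10⁶ J/kg.
Since ε = −μ/(2a), a = −μ/(2ε) = 5.414×10⁶ m = 5414.1 km.

a ≈ 5410 km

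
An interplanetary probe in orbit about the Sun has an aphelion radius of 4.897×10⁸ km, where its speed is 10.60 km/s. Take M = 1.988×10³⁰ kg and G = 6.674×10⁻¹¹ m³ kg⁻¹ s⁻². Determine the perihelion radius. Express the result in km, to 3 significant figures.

μ = GM = 6.674×10⁻¹¹ × 1.988×10³⁰ = 1.327×10²⁰ m³/s².
r_a = 4.897×10¹¹ m.
Specific energy ε = v²/2 − μ/r = -2.148×10⁸ J/kg, so a = −μ/(2ε) = 3.089×10¹¹ m.
The apsides satisfy r_p + r_a = 2a, so the perihelion radius is 2a − r_a = 1.281×10¹¹ m = 1.2810×10⁸ km.

perihelion radius ≈ 1.28×10⁸ km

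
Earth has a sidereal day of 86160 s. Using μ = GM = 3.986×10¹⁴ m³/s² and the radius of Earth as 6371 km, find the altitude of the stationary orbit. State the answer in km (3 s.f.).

A synchronous orbit has period T, so by Kepler's third law a = (μT²/4π²)^(1/3).
μT²/4π² = 3.986×10¹⁴ × (8.616×10⁴)² / 39.48 = 7.495×10²² m³.
a = 4.216×10⁷ m = 42163 km.
Altitude h = a − R = 42163 − 6371 = 35792 km.

h_sync ≈ 35800 km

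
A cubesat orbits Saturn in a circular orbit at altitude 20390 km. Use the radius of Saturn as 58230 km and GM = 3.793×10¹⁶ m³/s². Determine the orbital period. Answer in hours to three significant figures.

r = 58230 + 20390 = 78620 km = 7.8620×10⁷ m.
Kepler's third law: T = 2π√(r³/μ) = 2π√((7.862×10⁷)³ / 3.793×10¹⁶).
r³/μ = 1.281×10⁷ s², so T = 2π × 3.579×10³ = 2.249×10⁴ s.
Converting: 2.249×10⁴ s ÷ 3600 = 6.247 hours.

T ≈ 6.25 hours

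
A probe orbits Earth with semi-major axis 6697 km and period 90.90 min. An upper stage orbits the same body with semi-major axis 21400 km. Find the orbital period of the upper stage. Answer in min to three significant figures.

T₂ ≈ 519 min

Kepler's third law: T² ∝ a³, so T₂ = T₁ (a₂/a₁)^(3/2).
a₂/a₁ = 3.195, (a₂/a₁)^(3/2) = 5.712.
T₂ = 90.90 × 5.712 = 519.2 min.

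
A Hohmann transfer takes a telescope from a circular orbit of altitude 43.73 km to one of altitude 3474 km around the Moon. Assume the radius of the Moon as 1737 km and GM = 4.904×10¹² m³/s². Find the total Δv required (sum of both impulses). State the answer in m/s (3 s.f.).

Δv_total ≈ 644 m/s

r₁ = 1737 + 43.73 = 1780.7 km = 1.7807×10⁶ m.
r₂ = 1737 + 3474 = 5211.0 km = 5.2110×10⁶ m.
Transfer ellipse a_t = (r₁ + r₂)/2 = 3.496×10⁶ m.
At r₁: circular v_c1 = √(μ/r₁) = 1659 m/s; transfer-perilune v_p = √[μ(2/r₁ − 1/a_t)] = 2026 m/s.
Δv₁ = v_p − v_c1 = 366.6 m/s.
At r₂: circular v_c2 = √(μ/r₂) = 970.1 m/s; transfer-apolune v_a = √[μ(2/r₂ − 1/a_t)] = 692.4 m/s.
Δv₂ = v_c2 − v_a = 277.7 m/s.
Total Δv = Δv₁ + Δv₂ = 644.3 m/s.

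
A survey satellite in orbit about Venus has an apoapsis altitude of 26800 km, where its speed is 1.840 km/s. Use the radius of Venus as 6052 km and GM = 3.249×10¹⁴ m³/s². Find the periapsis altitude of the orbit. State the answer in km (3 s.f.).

periapsis altitude ≈ 732 km

r_a = 6052 + 26800 = 32852 km = 3.285×10⁷ m.
Specific energy ε = v²/2 − μ/r = -8.197×10⁶ J/kg, so a = −μ/(2ε) = 1.982×10⁷ m.
The apsides satisfy r_p + r_a = 2a, so the periapsis radius is 2a − r_a = 6.784×10⁶ m = 6784.4 km.
Periapsis altitude = 6784.4 − 6052 = 732.41 km.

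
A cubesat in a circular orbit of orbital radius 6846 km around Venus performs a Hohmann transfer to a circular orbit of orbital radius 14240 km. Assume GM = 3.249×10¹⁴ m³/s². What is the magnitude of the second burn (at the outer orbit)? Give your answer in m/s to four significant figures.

r₁ = 6846 km = 6.846×10⁶ m.
r₂ = 14240 km = 1.424×10⁷ m.
Transfer ellipse a_t = (r₁ + r₂)/2 = 1.054×10⁷ m.
At r₁: circular v_c1 = √(μ/r₁) = 6889 m/s; transfer-periapsis v_p = √[μ(2/r₁ − 1/a_t)] = 8006 m/s.
At r₂: circular v_c2 = √(μ/r₂) = 4777 m/s; transfer-apoapsis v_a = √[μ(2/r₂ − 1/a_t)] = 3849 m/s.
Δv₂ = v_c2 − v_a = 927.5 m/s.

Δv ≈ 927.5 m/s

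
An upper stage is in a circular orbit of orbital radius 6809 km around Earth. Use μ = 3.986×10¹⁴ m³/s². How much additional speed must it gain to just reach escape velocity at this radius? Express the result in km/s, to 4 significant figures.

Δv ≈ 3.169 km/s

r = 6809 km = 6.809×10⁶ m.
Circular speed v_c = √(μ/r) = 7651 m/s.
Escape speed v_esc = √(2μ/r) = √2 × v_c = 10820 m/s.
Δv = v_esc − v_c = 3169 m/s = 3.169 km/s.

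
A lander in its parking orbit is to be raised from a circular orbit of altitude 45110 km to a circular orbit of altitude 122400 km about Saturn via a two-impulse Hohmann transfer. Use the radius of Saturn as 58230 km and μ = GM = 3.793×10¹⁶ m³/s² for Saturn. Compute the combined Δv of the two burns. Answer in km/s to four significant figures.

Δv_total ≈ 4.579 km/s

r₁ = 58230 + 45110 = 103340 km = 1.0334×10⁸ m.
r₂ = 58230 + 122400 = 180630 km = 1.8063×10⁸ m.
Transfer ellipse a_t = (r₁ + r₂)/2 = 1.420×10⁸ m.
At r₁: circular v_c1 = √(μ/r₁) = 19160 m/s; transfer-perikrone v_p = √[μ(2/r₁ − 1/a_t)] = 21610 m/s.
Δv₁ = v_p − v_c1 = 2451 m/s.
At r₂: circular v_c2 = √(μ/r₂) = 14490 m/s; transfer-apokrone v_a = √[μ(2/r₂ − 1/a_t)] = 12360 m/s.
Δv₂ = v_c2 − v_a = 2128 m/s.
Total Δv = Δv₁ + Δv₂ = 4579 m/s = 4.579 km/s.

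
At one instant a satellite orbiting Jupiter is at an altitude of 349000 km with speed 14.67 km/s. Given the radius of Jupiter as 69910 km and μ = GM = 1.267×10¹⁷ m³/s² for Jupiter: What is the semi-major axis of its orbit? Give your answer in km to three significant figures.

r = 69910 + 349000 = 4.1891×10⁵ km = 4.189×10⁸ m.
Vis-viva rearranged: 1/a = 2/r − v²/μ = 4.774×10⁻⁹ − 1.699×10⁻⁹ = 3.076×10⁻⁹ m⁻¹.
a = 3.251×10⁸ m = 3.2513×10⁵ km.

a ≈ 3.25×10⁵ km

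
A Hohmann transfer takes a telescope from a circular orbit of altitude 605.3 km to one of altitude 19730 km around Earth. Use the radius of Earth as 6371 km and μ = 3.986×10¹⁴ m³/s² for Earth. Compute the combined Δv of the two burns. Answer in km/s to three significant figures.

Δv_total ≈ 3.31 km/s

r₁ = 6371 + 605.3 = 6976.3 km = 6.9763×10⁶ m.
r₂ = 6371 + 19730 = 26101 km = 2.6101×10⁷ m.
Transfer ellipse a_t = (r₁ + r₂)/2 = 1.654×10⁷ m.
At r₁: circular v_c1 = √(μ/r₁) = 7559 m/s; transfer-perigee v_p = √[μ(2/r₁ − 1/a_t)] = 9496 m/s.
Δv₁ = v_p − v_c1 = 1937 m/s.
At r₂: circular v_c2 = √(μ/r₂) = 3908 m/s; transfer-apogee v_a = √[μ(2/r₂ − 1/a_t)] = 2538 m/s.
Δv₂ = v_c2 − v_a = 1370 m/s.
Total Δv = Δv₁ + Δv₂ = 3307 m/s = 3.307 km/s.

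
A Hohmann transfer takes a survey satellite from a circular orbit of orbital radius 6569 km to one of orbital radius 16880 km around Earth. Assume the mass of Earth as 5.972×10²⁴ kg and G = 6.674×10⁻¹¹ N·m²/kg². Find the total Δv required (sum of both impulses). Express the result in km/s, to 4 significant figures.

μ = GM = 6.674×10⁻¹¹ × 5.972×10²⁴ = 3.986×10¹⁴ m³/s².
r₁ = 6569 km = 6.569×10⁶ m.
r₂ = 16880 km = 1.688×10⁷ m.
Transfer ellipse a_t = (r₁ + r₂)/2 = 1.172×10⁷ m.
At r₁: circular v_c1 = √(μ/r₁) = 7789 m/s; transfer-perigee v_p = √[μ(2/r₁ − 1/a_t)] = 9346 m/s.
Δv₁ = v_p − v_c1 = 1557 m/s.
At r₂: circular v_c2 = √(μ/r₂) = 4859 m/s; transfer-apogee v_a = √[μ(2/r₂ − 1/a_t)] = 3637 m/s.
Δv₂ = v_c2 − v_a = 1222 m/s.
Total Δv = Δv₁ + Δv₂ = 2779 m/s = 2.779 km/s.

Δv_total ≈ 2.779 km/s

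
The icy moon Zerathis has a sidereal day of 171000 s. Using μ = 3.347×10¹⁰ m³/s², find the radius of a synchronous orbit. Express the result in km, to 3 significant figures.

A synchronous orbit has period T, so by Kepler's third law a = (μT²/4π²)^(1/3).
μT²/4π² = 3.347×10¹⁰ × (1.710×10⁵)² / 39.48 = 2.479×10¹⁹ m³.
a = 2.916×10⁶ m = 2915.8 km.

r_sync ≈ 2920 km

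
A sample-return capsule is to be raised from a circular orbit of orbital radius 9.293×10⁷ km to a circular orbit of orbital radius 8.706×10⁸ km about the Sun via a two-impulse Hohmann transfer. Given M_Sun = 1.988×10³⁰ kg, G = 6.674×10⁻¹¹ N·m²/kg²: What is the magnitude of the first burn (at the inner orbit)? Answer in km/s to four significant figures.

μ = GM = 6.674×10⁻¹¹ × 1.988×10³⁰ = 1.327×10²⁰ m³/s².
r₁ = 9.293×10⁷ km = 9.293×10¹⁰ m.
r₂ = 8.706×10⁸ km = 8.706×10¹¹ m.
Transfer ellipse a_t = (r₁ + r₂)/2 = 4.818×10¹¹ m.
At r₁: circular v_c1 = √(μ/r₁) = 37790 m/s; transfer-perihelion v_p = √[μ(2/r₁ − 1/a_t)] = 50790 m/s.
Δv₁ = v_p − v_c1 = 13010 m/s.
= 13.01 km/s.

Δv ≈ 13.01 km/s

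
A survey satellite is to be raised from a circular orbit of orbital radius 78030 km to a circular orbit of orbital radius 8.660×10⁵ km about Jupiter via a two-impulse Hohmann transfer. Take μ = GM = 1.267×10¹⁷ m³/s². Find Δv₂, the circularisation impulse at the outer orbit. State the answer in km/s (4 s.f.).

r₁ = 78030 km = 7.803×10⁷ m.
r₂ = 8.660×10⁵ km = 8.660×10⁸ m.
Transfer ellipse a_t = (r₁ + r₂)/2 = 4.720×10⁸ m.
At r₁: circular v_c1 = √(μ/r₁) = 40300 m/s; transfer-perijove v_p = √[μ(2/r₁ − 1/a_t)] = 54580 m/s.
At r₂: circular v_c2 = √(μ/r₂) = 12100 m/s; transfer-apojove v_a = √[μ(2/r₂ − 1/a_t)] = 4918 m/s.
Δv₂ = v_c2 − v_a = 7178 m/s.
= 7.178 km/s.

Δv ≈ 7.178 km/s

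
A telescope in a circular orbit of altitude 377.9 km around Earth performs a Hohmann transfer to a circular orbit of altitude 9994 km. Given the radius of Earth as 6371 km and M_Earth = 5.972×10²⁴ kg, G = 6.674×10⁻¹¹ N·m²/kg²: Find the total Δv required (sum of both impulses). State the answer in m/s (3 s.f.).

μ = GM = 6.674×10⁻¹¹ × 5.972×10²⁴ = 3.986×10¹⁴ m³/s².
r₁ = 6371 + 377.9 = 6748.9 km = 6.7489×10⁶ m.
r₂ = 6371 + 9994 = 16365 km = 1.6365×10⁷ m.
Transfer ellipse a_t = (r₁ + r₂)/2 = 1.156×10⁷ m.
At r₁: circular v_c1 = √(μ/r₁) = 7685 m/s; transfer-perigee v_p = √[μ(2/r₁ − 1/a_t)] = 9145 m/s.
Δv₁ = v_p − v_c1 = 1460 m/s.
At r₂: circular v_c2 = √(μ/r₂) = 4935 m/s; transfer-apogee v_a = √[μ(2/r₂ − 1/a_t)] = 3771 m/s.
Δv₂ = v_c2 − v_a = 1164 m/s.
Total Δv = Δv₁ + Δv₂ = 2624 m/s.

Δv_total ≈ 2620 m/s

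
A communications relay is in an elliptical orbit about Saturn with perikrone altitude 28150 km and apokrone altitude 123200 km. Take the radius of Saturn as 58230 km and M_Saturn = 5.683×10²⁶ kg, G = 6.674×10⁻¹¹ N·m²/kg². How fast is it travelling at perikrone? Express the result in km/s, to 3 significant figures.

μ = GM = 6.674×10⁻¹¹ × 5.683×10²⁶ = 3.793×10¹⁶ m³/s².
r_p = 58230 + 28150 = 86380 km = 8.6380×10⁷ m.
r_a = 58230 + 123200 = 181430 km = 1.8143×10⁸ m.
Semi-major axis a = (r_p + r_a)/2 = 1.3390×10⁵ km = 1.339×10⁸ m.
Vis-viva: v² = μ(2/r − 1/a) = 3.793×10¹⁶ × (2.315×10⁻⁸ − 7.468×10⁻⁹) = 5.949×10⁸ m²/s².
v = 24390 m/s = 24.39 km/s.

v ≈ 24.4 km/s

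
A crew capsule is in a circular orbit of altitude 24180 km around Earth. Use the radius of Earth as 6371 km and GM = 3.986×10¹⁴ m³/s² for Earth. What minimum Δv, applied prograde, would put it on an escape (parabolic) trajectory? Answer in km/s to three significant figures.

r = 6371 + 24180 = 30551 km = 3.0551×10⁷ m.
Circular speed v_c = √(μ/r) = 3612 m/s.
Escape speed v_esc = √(2μ/r) = √2 × v_c = 5108 m/s.
Δv = v_esc − v_c = 1496 m/s = 1.496 km/s.

Δv ≈ 1.50 km/s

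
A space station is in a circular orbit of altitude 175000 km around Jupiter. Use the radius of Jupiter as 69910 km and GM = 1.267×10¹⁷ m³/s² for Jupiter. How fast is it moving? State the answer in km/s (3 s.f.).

r = 69910 + 175000 = 244910 km = 2.4491×10⁸ m.
For a circular orbit v = √(μ/r) = √(1.267×10¹⁷ / 2.449×10⁸) = √(5.173×10⁸) = 22740 m/s.
That is 22.74 km/s.

v ≈ 22.7 km/s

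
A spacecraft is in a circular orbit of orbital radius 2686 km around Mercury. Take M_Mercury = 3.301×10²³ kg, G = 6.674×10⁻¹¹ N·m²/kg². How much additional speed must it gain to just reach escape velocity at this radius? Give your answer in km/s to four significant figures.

Δv ≈ 1.186 km/s

μ = GM = 6.674×10⁻¹¹ × 3.301×10²³ = 2.203×10¹³ m³/s².
r = 2686 km = 2.686×10⁶ m.
Circular speed v_c = √(μ/r) = 2864 m/s.
Escape speed v_esc = √(2μ/r) = √2 × v_c = 4050 m/s.
Δv = v_esc − v_c = 1186 m/s = 1.186 km/s.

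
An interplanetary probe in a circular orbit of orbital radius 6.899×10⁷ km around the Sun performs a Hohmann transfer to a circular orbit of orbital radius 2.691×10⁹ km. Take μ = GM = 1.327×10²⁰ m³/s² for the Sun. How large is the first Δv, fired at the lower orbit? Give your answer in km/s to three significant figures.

r₁ = 6.899×10⁷ km = 6.899×10¹⁰ m.
r₂ = 2.691×10⁹ km = 2.691×10¹² m.
Transfer ellipse a_t = (r₁ + r₂)/2 = 1.380×10¹² m.
At r₁: circular v_c1 = √(μ/r₁) = 43860 m/s; transfer-perihelion v_p = √[μ(2/r₁ − 1/a_t)] = 61240 m/s.
Δv₁ = v_p − v_c1 = 17390 m/s.
= 17.39 km/s.

Δv ≈ 17.4 km/s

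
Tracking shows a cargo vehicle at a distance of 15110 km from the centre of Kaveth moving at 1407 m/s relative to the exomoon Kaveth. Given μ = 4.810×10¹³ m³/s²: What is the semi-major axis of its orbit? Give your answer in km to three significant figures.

a ≈ 11000 km

r = 1.511×10⁷ m.
Vis-viva rearranged: 1/a = 2/r − v²/μ = 1.324×10⁻⁷ − 4.116×10⁻⁸ = 9.121×10⁻⁸ m⁻¹.
a = 1.096×10⁷ m = 10964 km.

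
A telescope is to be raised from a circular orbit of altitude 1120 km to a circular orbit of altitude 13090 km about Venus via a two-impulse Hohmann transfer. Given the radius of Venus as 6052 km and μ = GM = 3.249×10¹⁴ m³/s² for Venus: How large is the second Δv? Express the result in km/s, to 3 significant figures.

r₁ = 6052 + 1120 = 7172.0 km = 7.1720×10⁶ m.
r₂ = 6052 + 13090 = 19142 km = 1.9142×10⁷ m.
Transfer ellipse a_t = (r₁ + r₂)/2 = 1.316×10⁷ m.
At r₁: circular v_c1 = √(μ/r₁) = 6731 m/s; transfer-periapsis v_p = √[μ(2/r₁ − 1/a_t)] = 8118 m/s.
At r₂: circular v_c2 = √(μ/r₂) = 4120 m/s; transfer-apoapsis v_a = √[μ(2/r₂ − 1/a_t)] = 3042 m/s.
Δv₂ = v_c2 − v_a = 1078 m/s.
= 1.078 km/s.

Δv ≈ 1.08 km/s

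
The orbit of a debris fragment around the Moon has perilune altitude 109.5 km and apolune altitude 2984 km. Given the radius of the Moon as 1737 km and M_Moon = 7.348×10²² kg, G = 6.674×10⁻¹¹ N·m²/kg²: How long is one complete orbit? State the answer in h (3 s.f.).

T ≈ 4.69 h

μ = GM = 6.674×10⁻¹¹ × 7.348×10²² = 4.904×10¹² m³/s².
r_p = 1737 + 109.5 = 1846.5 km = 1.8465×10⁶ m.
r_a = 1737 + 2984 = 4721.0 km = 4.7210×10⁶ m.
Semi-major axis a = (r_p + r_a)/2 = (1846.5 + 4721.0)/2 = 3283.8 km = 3.284×10⁶ m.
By Kepler's third law T = 2π√(a³/μ) = 2π × 2.687×10³ = 1.688×10⁴ s.
= 4.690 h.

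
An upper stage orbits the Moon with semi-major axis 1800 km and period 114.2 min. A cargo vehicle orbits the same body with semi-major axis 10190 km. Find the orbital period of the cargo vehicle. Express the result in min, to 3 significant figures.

Kepler's third law: T² ∝ a³, so T₂ = T₁ (a₂/a₁)^(3/2).
a₂/a₁ = 5.661, (a₂/a₁)^(3/2) = 13.47.
T₂ = 114.2 × 13.47 = 1538 min.

T₂ ≈ 1540 min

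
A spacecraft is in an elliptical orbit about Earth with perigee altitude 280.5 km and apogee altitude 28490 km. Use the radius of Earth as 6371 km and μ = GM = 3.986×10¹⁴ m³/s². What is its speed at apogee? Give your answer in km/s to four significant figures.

v ≈ 1.914 km/s

r_p = 6371 + 280.5 = 6651.5 km = 6.6515×10⁶ m.
r_a = 6371 + 28490 = 34861 km = 3.4861×10⁷ m.
Semi-major axis a = (r_p + r_a)/2 = 20756 km = 2.076×10⁷ m.
Vis-viva: v² = μ(2/r − 1/a) = 3.986×10¹⁴ × (5.737×10⁻⁸ − 4.818×10⁻⁸) = 3.664×10⁶ m²/s².
v = 1914 m/s = 1.914 km/s.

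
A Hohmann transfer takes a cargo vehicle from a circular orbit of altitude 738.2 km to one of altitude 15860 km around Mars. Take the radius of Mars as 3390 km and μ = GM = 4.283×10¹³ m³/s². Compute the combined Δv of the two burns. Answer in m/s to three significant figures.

r₁ = 3390 + 738.2 = 4128.2 km = 4.1282×10⁶ m.
r₂ = 3390 + 15860 = 19250 km = 1.9250×10⁷ m.
Transfer ellipse a_t = (r₁ + r₂)/2 = 1.169×10⁷ m.
At r₁: circular v_c1 = √(μ/r₁) = 3221 m/s; transfer-periapsis v_p = √[μ(2/r₁ − 1/a_t)] = 4134 m/s.
Δv₁ = v_p − v_c1 = 912.5 m/s.
At r₂: circular v_c2 = √(μ/r₂) = 1492 m/s; transfer-apoapsis v_a = √[μ(2/r₂ − 1/a_t)] = 886.4 m/s.
Δv₂ = v_c2 − v_a = 605.2 m/s.
Total Δv = Δv₁ + Δv₂ = 1518 m/s.

Δv_total ≈ 1520 m/s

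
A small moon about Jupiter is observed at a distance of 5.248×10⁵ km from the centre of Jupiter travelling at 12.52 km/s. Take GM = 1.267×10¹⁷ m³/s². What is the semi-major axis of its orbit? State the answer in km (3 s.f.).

r = 5.248×10⁸ m.
Vis-viva rearranged: 1/a = 2/r − v²/μ = 3.811×10⁻⁹ − 1.237×10⁻⁹ = 2.574×10⁻⁹ m⁻¹.
a = 3.885×10⁸ m = 3.8853×10⁵ km.

a ≈ 3.89×10⁵ km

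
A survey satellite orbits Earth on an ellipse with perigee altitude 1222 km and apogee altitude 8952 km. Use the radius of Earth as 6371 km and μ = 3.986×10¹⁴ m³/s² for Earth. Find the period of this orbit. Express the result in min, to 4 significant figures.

r_p = 6371 + 1222 = 7593.0 km = 7.5930×10⁶ m.
r_a = 6371 + 8952 = 15323 km = 1.5323×10⁷ m.
Semi-major axis a = (r_p + r_a)/2 = (7593.0 + 15323)/2 = 11458 km = 1.146×10⁷ m.
By Kepler's third law T = 2π√(a³/μ) = 2π × 1.943×10³ = 1.221×10⁴ s.
= 203.4 min.

T ≈ 203.4 min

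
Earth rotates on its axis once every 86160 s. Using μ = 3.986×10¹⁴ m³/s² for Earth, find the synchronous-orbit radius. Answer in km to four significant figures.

r_sync ≈ 42160 km

A synchronous orbit has period T, so by Kepler's third law a = (μT²/4π²)^(1/3).
μT²/4π² = 3.986×10¹⁴ × (8.616×10⁴)² / 39.48 = 7.495×10²² m³.
a = 4.216×10⁷ m = 42163 km.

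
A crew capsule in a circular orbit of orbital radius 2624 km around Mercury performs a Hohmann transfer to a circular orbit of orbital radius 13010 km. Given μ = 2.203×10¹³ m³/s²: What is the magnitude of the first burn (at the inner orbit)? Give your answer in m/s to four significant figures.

Δv ≈ 840.5 m/s

r₁ = 2624 km = 2.624×10⁶ m.
r₂ = 13010 km = 1.301×10⁷ m.
Transfer ellipse a_t = (r₁ + r₂)/2 = 7.817×10⁶ m.
At r₁: circular v_c1 = √(μ/r₁) = 2898 m/s; transfer-periherm v_p = √[μ(2/r₁ − 1/a_t)] = 3738 m/s.
Δv₁ = v_p − v_c1 = 840.5 m/s.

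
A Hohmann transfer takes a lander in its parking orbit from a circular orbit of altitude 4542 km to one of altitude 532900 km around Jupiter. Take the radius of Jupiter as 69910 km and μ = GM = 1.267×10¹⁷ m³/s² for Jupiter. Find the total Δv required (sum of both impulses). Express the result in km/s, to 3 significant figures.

r₁ = 69910 + 4542 = 74452 km = 7.4452×10⁷ m.
r₂ = 69910 + 532900 = 602810 km = 6.0281×10⁸ m.
Transfer ellipse a_t = (r₁ + r₂)/2 = 3.386×10⁸ m.
At r₁: circular v_c1 = √(μ/r₁) = 41250 m/s; transfer-perijove v_p = √[μ(2/r₁ − 1/a_t)] = 55040 m/s.
Δv₁ = v_p − v_c1 = 13790 m/s.
At r₂: circular v_c2 = √(μ/r₂) = 14500 m/s; transfer-apojove v_a = √[μ(2/r₂ − 1/a_t)] = 6798 m/s.
Δv₂ = v_c2 − v_a = 7700 m/s.
Total Δv = Δv₁ + Δv₂ = 21490 m/s = 21.49 km/s.

Δv_total ≈ 21.5 km/s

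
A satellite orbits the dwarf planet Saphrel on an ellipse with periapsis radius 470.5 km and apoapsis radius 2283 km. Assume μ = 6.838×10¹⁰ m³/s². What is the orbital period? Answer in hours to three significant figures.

T ≈ 10.8 hours

Semi-major axis a = (r_p + r_a)/2 = (470.50 + 2283.0)/2 = 1376.8 km = 1.377×10⁶ m.
By Kepler's third law T = 2π√(a³/μ) = 2π × 6.178×10³ = 3.881×10⁴ s.
= 10.78 hours.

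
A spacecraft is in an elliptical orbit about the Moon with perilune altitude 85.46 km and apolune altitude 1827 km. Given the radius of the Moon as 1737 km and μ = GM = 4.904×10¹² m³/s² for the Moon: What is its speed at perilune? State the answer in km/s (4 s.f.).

r_p = 1737 + 85.46 = 1822.5 km = 1.8225×10⁶ m.
r_a = 1737 + 1827 = 3564.0 km = 3.5640×10⁶ m.
Semi-major axis a = (r_p + r_a)/2 = 2693.2 km = 2.693×10⁶ m.
Vis-viva: v² = μ(2/r − 1/a) = 4.904×10¹² × (1.097×10⁻⁶ − 3.713×10⁻⁷) = 3.561×10⁶ m²/s².
v = 1887 m/s = 1.887 km/s.

v ≈ 1.887 km/s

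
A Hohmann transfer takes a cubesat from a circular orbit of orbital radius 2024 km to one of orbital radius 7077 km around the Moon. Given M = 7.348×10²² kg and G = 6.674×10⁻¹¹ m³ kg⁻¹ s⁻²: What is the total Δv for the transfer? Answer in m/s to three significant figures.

Δv_total ≈ 662 m/s

μ = GM = 6.674×10⁻¹¹ × 7.348×10²² = 4.904×10¹² m³/s².
r₁ = 2024 km = 2.024×10⁶ m.
r₂ = 7077 km = 7.077×10⁶ m.
Transfer ellipse a_t = (r₁ + r₂)/2 = 4.550×10⁶ m.
At r₁: circular v_c1 = √(μ/r₁) = 1557 m/s; transfer-perilune v_p = √[μ(2/r₁ − 1/a_t)] = 1941 m/s.
Δv₁ = v_p − v_c1 = 384.6 m/s.
At r₂: circular v_c2 = √(μ/r₂) = 832.4 m/s; transfer-apolune v_a = √[μ(2/r₂ − 1/a_t)] = 555.2 m/s.
Δv₂ = v_c2 − v_a = 277.3 m/s.
Total Δv = Δv₁ + Δv₂ = 661.9 m/s.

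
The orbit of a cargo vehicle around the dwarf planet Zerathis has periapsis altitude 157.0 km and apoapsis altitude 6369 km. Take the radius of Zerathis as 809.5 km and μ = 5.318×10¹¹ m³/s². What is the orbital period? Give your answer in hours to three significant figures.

T ≈ 19.7 hours

r_p = 809.5 + 157.0 = 966.50 km = 9.6650×10⁵ m.
r_a = 809.5 + 6369 = 7178.5 km = 7.1785×10⁶ m.
Semi-major axis a = (r_p + r_a)/2 = (966.50 + 7178.5)/2 = 4072.5 km = 4.072×10⁶ m.
By Kepler's third law T = 2π√(a³/μ) = 2π × 1.127×10⁴ = 7.081×10⁴ s.
= 19.67 hours.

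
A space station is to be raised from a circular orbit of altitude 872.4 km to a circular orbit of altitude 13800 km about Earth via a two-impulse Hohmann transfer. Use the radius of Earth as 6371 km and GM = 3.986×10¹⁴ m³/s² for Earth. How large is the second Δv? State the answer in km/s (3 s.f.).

Δv ≈ 1.21 km/s

r₁ = 6371 + 872.4 = 7243.4 km = 7.2434×10⁶ m.
r₂ = 6371 + 13800 = 20171 km = 2.0171×10⁷ m.
Transfer ellipse a_t = (r₁ + r₂)/2 = 1.371×10⁷ m.
At r₁: circular v_c1 = √(μ/r₁) = 7418 m/s; transfer-perigee v_p = √[μ(2/r₁ − 1/a_t)] = 8999 m/s.
At r₂: circular v_c2 = √(μ/r₂) = 4445 m/s; transfer-apogee v_a = √[μ(2/r₂ − 1/a_t)] = 3231 m/s.
Δv₂ = v_c2 − v_a = 1214 m/s.
= 1.214 km/s.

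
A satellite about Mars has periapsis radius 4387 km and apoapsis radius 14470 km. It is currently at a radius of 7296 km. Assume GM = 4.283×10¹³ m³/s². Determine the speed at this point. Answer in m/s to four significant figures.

Semi-major axis a = (r_p + r_a)/2 = 9428.5 km = 9.428×10⁶ m.
Vis-viva: v² = μ(2/r − 1/a) = 4.283×10¹³ × (2.741×10⁻⁷ − 1.061×10⁻⁷) = 7.198×10⁶ m²/s².
v = 2683 m/s.

v ≈ 2683 m/s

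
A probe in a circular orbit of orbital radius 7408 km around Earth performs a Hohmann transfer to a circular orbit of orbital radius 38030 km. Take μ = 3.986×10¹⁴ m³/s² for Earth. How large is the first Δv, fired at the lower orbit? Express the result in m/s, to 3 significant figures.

r₁ = 7408 km = 7.408×10⁶ m.
r₂ = 38030 km = 3.803×10⁷ m.
Transfer ellipse a_t = (r₁ + r₂)/2 = 2.272×10⁷ m.
At r₁: circular v_c1 = √(μ/r₁) = 7335 m/s; transfer-perigee v_p = √[μ(2/r₁ − 1/a_t)] = 9490 m/s.
Δv₁ = v_p − v_c1 = 2155 m/s.

Δv ≈ 2160 m/s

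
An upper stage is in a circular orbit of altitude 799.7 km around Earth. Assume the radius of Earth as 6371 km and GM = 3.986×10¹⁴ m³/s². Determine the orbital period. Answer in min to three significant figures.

T ≈ 101 min

r = 6371 + 799.7 = 7170.7 km = 7.1707×10⁶ m.
Kepler's third law: T = 2π√(r³/μ) = 2π√((7.171×10⁶)³ / 3.986×10¹⁴).
r³/μ = 9.250×10⁵ s², so T = 2π × 9.618×10² = 6.043×10³ s.
Converting: 6.043×10³ s ÷ 60.00 = 100.7 min.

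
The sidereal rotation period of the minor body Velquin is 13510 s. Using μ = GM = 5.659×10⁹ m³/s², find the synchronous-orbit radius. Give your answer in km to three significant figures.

r_sync ≈ 297 km

A synchronous orbit has period T, so by Kepler's third law a = (μT²/4π²)^(1/3).
μT²/4π² = 5.659×10⁹ × (1.351×10⁴)² / 39.48 = 2.616×10¹⁶ m³.
a = 2.969×10⁵ m = 296.87 km.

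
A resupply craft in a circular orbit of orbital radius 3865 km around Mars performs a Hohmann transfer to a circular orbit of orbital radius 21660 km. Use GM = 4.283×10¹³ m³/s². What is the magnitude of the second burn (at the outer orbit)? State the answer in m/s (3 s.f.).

r₁ = 3865 km = 3.865×10⁶ m.
r₂ = 21660 km = 2.166×10⁷ m.
Transfer ellipse a_t = (r₁ + r₂)/2 = 1.276×10⁷ m.
At r₁: circular v_c1 = √(μ/r₁) = 3329 m/s; transfer-periapsis v_p = √[μ(2/r₁ − 1/a_t)] = 4337 m/s.
At r₂: circular v_c2 = √(μ/r₂) = 1406 m/s; transfer-apoapsis v_a = √[μ(2/r₂ − 1/a_t)] = 773.8 m/s.
Δv₂ = v_c2 − v_a = 632.4 m/s.

Δv ≈ 632 m/s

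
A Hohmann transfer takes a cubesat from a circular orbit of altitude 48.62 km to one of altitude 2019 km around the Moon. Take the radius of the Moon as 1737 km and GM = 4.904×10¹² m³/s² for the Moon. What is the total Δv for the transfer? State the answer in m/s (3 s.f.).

Δv_total ≈ 498 m/s

r₁ = 1737 + 48.62 = 1785.6 km = 1.7856×10⁶ m.
r₂ = 1737 + 2019 = 3756.0 km = 3.7560×10⁶ m.
Transfer ellipse a_t = (r₁ + r₂)/2 = 2.771×10⁶ m.
At r₁: circular v_c1 = √(μ/r₁) = 1657 m/s; transfer-perilune v_p = √[μ(2/r₁ − 1/a_t)] = 1929 m/s.
Δv₁ = v_p − v_c1 = 272.3 m/s.
At r₂: circular v_c2 = √(μ/r₂) = 1143 m/s; transfer-apolune v_a = √[μ(2/r₂ − 1/a_t)] = 917.3 m/s.
Δv₂ = v_c2 − v_a = 225.4 m/s.
Total Δv = Δv₁ + Δv₂ = 497.6 m/s.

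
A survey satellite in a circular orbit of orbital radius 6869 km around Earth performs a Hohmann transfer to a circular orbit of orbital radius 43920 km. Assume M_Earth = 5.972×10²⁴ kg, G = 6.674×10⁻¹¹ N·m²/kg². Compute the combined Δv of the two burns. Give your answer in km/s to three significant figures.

Δv_total ≈ 3.85 km/s

μ = GM = 6.674×10⁻¹¹ × 5.972×10²⁴ = 3.986×10¹⁴ m³/s².
r₁ = 6869 km = 6.869×10⁶ m.
r₂ = 43920 km = 4.392×10⁷ m.
Transfer ellipse a_t = (r₁ + r₂)/2 = 2.539×10⁷ m.
At r₁: circular v_c1 = √(μ/r₁) = 7617 m/s; transfer-perigee v_p = √[μ(2/r₁ − 1/a_t)] = 10020 m/s.
Δv₁ = v_p − v_c1 = 2400 m/s.
At r₂: circular v_c2 = √(μ/r₂) = 3012 m/s; transfer-apogee v_a = √[μ(2/r₂ − 1/a_t)] = 1567 m/s.
Δv₂ = v_c2 − v_a = 1446 m/s.
Total Δv = Δv₁ + Δv₂ = 3846 m/s = 3.846 km/s.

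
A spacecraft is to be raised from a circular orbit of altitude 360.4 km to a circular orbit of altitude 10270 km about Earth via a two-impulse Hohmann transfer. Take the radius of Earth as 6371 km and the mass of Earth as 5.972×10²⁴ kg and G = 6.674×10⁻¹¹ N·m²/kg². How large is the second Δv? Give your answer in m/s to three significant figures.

Δv ≈ 1180 m/s

μ = GM = 6.674×10⁻¹¹ × 5.972×10²⁴ = 3.986×10¹⁴ m³/s².
r₁ = 6371 + 360.4 = 6731.4 km = 6.7314×10⁶ m.
r₂ = 6371 + 10270 = 16641 km = 1.6641×10⁷ m.
Transfer ellipse a_t = (r₁ + r₂)/2 = 1.169×10⁷ m.
At r₁: circular v_c1 = √(μ/r₁) = 7695 m/s; transfer-perigee v_p = √[μ(2/r₁ − 1/a_t)] = 9182 m/s.
At r₂: circular v_c2 = √(μ/r₂) = 4894 m/s; transfer-apogee v_a = √[μ(2/r₂ − 1/a_t)] = 3714 m/s.
Δv₂ = v_c2 − v_a = 1180 m/s.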